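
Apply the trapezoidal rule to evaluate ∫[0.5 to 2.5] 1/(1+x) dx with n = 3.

f(x) = 1/(1+x)
a = 0.5, b = 2.5, n = 3
h = (b - a)/n = 0.666667

Trapezoidal rule: (h/2)[f(x₀) + 2f(x₁) + 2f(x₂) + ... + f(xₙ)]

x_0 = 0.5000, f(x_0) = 0.666667, coefficient = 1
x_1 = 1.1667, f(x_1) = 0.461538, coefficient = 2
x_2 = 1.8333, f(x_2) = 0.352941, coefficient = 2
x_3 = 2.5000, f(x_3) = 0.285714, coefficient = 1

I ≈ (0.666667/2) × 2.581340 = 0.860447
Exact value: 0.847298
Error: 0.013149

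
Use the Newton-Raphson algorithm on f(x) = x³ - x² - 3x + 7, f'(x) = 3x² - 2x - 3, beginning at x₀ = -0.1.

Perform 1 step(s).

f(x) = x³ - x² - 3x + 7
f'(x) = 3x² - 2x - 3
x₀ = -0.1

Newton-Raphson formula: x_{n+1} = x_n - f(x_n)/f'(x_n)

Iteration 1:
  f(-0.100000) = 7.289000
  f'(-0.100000) = -2.770000
  x_1 = -0.100000 - 7.289000/(-2.770000) = 2.531408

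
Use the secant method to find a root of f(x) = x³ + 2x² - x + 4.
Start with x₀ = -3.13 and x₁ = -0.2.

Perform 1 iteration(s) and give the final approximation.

f(x) = x³ + 2x² - x + 4
x₀ = -3.13, x₁ = -0.2

Secant formula: x_{n+1} = x_n - f(x_n)(x_n - x_{n-1})/(f(x_n) - f(x_{n-1}))

Iteration 1:
  f(-3.130000) = -3.940497
  f(-0.200000) = 4.272000
  x_2 = -0.200000 - 4.272000×(-0.200000 - (-3.130000))/(4.272000 - (-3.940497))
       = -1.724136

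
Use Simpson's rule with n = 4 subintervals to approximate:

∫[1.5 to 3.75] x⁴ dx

f(x) = x⁴
a = 1.5, b = 3.75, n = 4
h = (b - a)/n = 0.562500

Simpson's rule: (h/3)[f(x₀) + 4f(x₁) + 2f(x₂) + ... + f(xₙ)]

x_0 = 1.5000, f(x_0) = 5.062500, coefficient = 1
x_1 = 2.0625, f(x_1) = 18.095718, coefficient = 4
x_2 = 2.6250, f(x_2) = 47.480713, coefficient = 2
x_3 = 3.1875, f(x_3) = 103.228775, coefficient = 4
x_4 = 3.7500, f(x_4) = 197.753906, coefficient = 1

I ≈ (0.562500/3) × 783.075806 = 146.826714
Exact value: 146.796680
Error: 0.030034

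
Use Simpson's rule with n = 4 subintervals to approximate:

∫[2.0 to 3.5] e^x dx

f(x) = e^x
a = 2.0, b = 3.5, n = 4
h = (b - a)/n = 0.375000

Simpson's rule: (h/3)[f(x₀) + 4f(x₁) + 2f(x₂) + ... + f(xₙ)]

x_0 = 2.0000, f(x_0) = 7.389056, coefficient = 1
x_1 = 2.3750, f(x_1) = 10.751013, coefficient = 4
x_2 = 2.7500, f(x_2) = 15.642632, coefficient = 2
x_3 = 3.1250, f(x_3) = 22.759895, coefficient = 4
x_4 = 3.5000, f(x_4) = 33.115452, coefficient = 1

I ≈ (0.375000/3) × 205.833405 = 25.729176
Exact value: 25.726396
Error: 0.002780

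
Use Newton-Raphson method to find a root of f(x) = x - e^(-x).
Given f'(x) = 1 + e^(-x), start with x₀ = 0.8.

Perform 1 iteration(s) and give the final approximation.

f(x) = x - e^(-x)
f'(x) = 1 + e^(-x)
x₀ = 0.8

Newton-Raphson formula: x_{n+1} = x_n - f(x_n)/f'(x_n)

Iteration 1:
  f(0.800000) = 0.350671
  f'(0.800000) = 1.449329
  x_1 = 0.800000 - 0.350671/1.449329 = 0.558046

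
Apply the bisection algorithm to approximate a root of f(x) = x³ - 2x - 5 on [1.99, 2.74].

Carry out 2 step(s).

f(x) = x³ - 2x - 5
Initial interval: [1.99, 2.74]

Iteration 1:
  c_1 = (1.990000 + 2.740000)/2 = 2.365000
  f(c_1) = f(2.365000) = 3.497977
  f(a) × f(c) < 0, new interval: [1.990000, 2.365000]
Iteration 2:
  c_2 = (1.990000 + 2.365000)/2 = 2.177500
  f(c_2) = f(2.177500) = 0.969630
  f(a) × f(c) < 0, new interval: [1.990000, 2.177500]

After 2 iteration(s), the approximation is c_2 = 2.177500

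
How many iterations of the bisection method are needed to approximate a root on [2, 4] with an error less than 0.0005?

We need (b-a)/2^n ≤ 0.0005
(4 - 2)/2^n ≤ 0.0005
2/2^n ≤ 0.0005
2^n ≥ 4000
n ≥ log₂(4000) = 11.97
n ≥ 12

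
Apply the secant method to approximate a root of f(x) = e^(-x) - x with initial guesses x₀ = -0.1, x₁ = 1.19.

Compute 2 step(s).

f(x) = e^(-x) - x
x₀ = -0.1, x₁ = 1.19

Secant formula: x_{n+1} = x_n - f(x_n)(x_n - x_{n-1})/(f(x_n) - f(x_{n-1}))

Iteration 1:
  f(-0.100000) = 1.205171
  f(1.190000) = -0.885779
  x_2 = 1.190000 - (-0.885779)×(1.190000 - (-0.100000))/(-0.885779 - 1.205171)
       = 0.643524
Iteration 2:
  f(1.190000) = -0.885779
  f(0.643524) = -0.118086
  x_3 = 0.643524 - (-0.118086)×(0.643524 - 1.190000)/(-0.118086 - (-0.885779))
       = 0.559465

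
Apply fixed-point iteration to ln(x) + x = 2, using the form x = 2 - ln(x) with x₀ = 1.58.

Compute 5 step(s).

Equation: ln(x) + x = 2
Fixed-point form: x = 2 - ln(x)
x₀ = 1.58

x_1 = g(1.580000) = 1.542575
x_2 = g(1.542575) = 1.566547
x_3 = g(1.566547) = 1.551126
x_4 = g(1.551126) = 1.561019
x_5 = g(1.561019) = 1.554661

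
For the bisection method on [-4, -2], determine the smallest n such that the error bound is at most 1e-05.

We need (b-a)/2^n ≤ 1e-05
(-2 - (-4))/2^n ≤ 1e-05
2/2^n ≤ 1e-05
2^n ≥ 200000
n ≥ log₂(200000) = 17.61
n ≥ 18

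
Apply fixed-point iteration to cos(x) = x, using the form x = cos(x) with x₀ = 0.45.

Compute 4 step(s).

Equation: cos(x) = x
Fixed-point form: x = cos(x)
x₀ = 0.45

x_1 = g(0.450000) = 0.900447
x_2 = g(0.900447) = 0.621260
x_3 = g(0.621260) = 0.813146
x_4 = g(0.813146) = 0.687216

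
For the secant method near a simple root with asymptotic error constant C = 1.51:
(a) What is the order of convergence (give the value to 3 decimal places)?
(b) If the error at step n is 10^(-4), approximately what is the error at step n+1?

(a) Secant method has superlinear convergence with order φ = (1+√5)/2 ≈ 1.618.
    This means |e_{n+1}| ≈ C|e_n|^1.618.

(b) With |e_n| = 10^(-4) and C = 1.51:
    |e_{n+1}| ≈ 1.51 × (10^(-4))^1.618 = 1.51 × 10^(-6.47)

(a) ≈ 1.618 (golden ratio); (b) |e_{n+1}| ≈ 5.091e-07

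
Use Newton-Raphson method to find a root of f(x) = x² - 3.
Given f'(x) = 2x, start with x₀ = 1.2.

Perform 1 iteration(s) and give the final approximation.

f(x) = x² - 3
f'(x) = 2x
x₀ = 1.2

Newton-Raphson formula: x_{n+1} = x_n - f(x_n)/f'(x_n)

Iteration 1:
  f(1.200000) = -1.560000
  f'(1.200000) = 2.400000
  x_1 = 1.200000 - (-1.560000)/2.400000 = 1.850000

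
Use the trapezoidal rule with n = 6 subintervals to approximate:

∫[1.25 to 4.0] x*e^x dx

f(x) = x*e^x
a = 1.25, b = 4.0, n = 6
h = (b - a)/n = 0.458333

Trapezoidal rule: (h/2)[f(x₀) + 2f(x₁) + 2f(x₂) + ... + f(xₙ)]

x_0 = 1.2500, f(x_0) = 4.362929, coefficient = 1
x_1 = 1.7083, f(x_1) = 9.429580, coefficient = 2
x_2 = 2.1667, f(x_2) = 18.913133, coefficient = 2
x_3 = 2.6250, f(x_3) = 36.237007, coefficient = 2
x_4 = 3.0833, f(x_4) = 67.312409, coefficient = 2
x_5 = 3.5417, f(x_5) = 122.273959, coefficient = 2
x_6 = 4.0000, f(x_6) = 218.392600, coefficient = 1

I ≈ (0.458333/2) × 731.087705 = 167.540932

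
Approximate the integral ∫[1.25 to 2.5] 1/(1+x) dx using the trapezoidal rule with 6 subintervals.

f(x) = 1/(1+x)
a = 1.25, b = 2.5, n = 6
h = (b - a)/n = 0.208333

Trapezoidal rule: (h/2)[f(x₀) + 2f(x₁) + 2f(x₂) + ... + f(xₙ)]

x_0 = 1.2500, f(x_0) = 0.444444, coefficient = 1
x_1 = 1.4583, f(x_1) = 0.406780, coefficient = 2
x_2 = 1.6667, f(x_2) = 0.375000, coefficient = 2
x_3 = 1.8750, f(x_3) = 0.347826, coefficient = 2
x_4 = 2.0833, f(x_4) = 0.324324, coefficient = 2
x_5 = 2.2917, f(x_5) = 0.303797, coefficient = 2
x_6 = 2.5000, f(x_6) = 0.285714, coefficient = 1

I ≈ (0.208333/2) × 4.245614 = 0.442251
Exact value: 0.441833
Error: 0.000419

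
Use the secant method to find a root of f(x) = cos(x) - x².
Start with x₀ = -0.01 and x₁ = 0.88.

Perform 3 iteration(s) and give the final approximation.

f(x) = cos(x) - x²
x₀ = -0.01, x₁ = 0.88

Secant formula: x_{n+1} = x_n - f(x_n)(x_n - x_{n-1})/(f(x_n) - f(x_{n-1}))

Iteration 1:
  f(-0.010000) = 0.999850
  f(0.880000) = -0.137249
  x_2 = 0.880000 - (-0.137249)×(0.880000 - (-0.010000))/(-0.137249 - 0.999850)
       = 0.772576
Iteration 2:
  f(0.880000) = -0.137249
  f(0.772576) = 0.119241
  x_3 = 0.772576 - 0.119241×(0.772576 - 0.880000)/(0.119241 - (-0.137249))
       = 0.822517
Iteration 3:
  f(0.772576) = 0.119241
  f(0.822517) = 0.003844
  x_4 = 0.822517 - 0.003844×(0.822517 - 0.772576)/(0.003844 - 0.119241)
       = 0.824181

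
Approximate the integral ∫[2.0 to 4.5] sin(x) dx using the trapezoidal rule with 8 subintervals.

f(x) = sin(x)
a = 2.0, b = 4.5, n = 8
h = (b - a)/n = 0.312500

Trapezoidal rule: (h/2)[f(x₀) + 2f(x₁) + 2f(x₂) + ... + f(xₙ)]

x_0 = 2.0000, f(x_0) = 0.909297, coefficient = 1
x_1 = 2.3125, f(x_1) = 0.737319, coefficient = 2
x_2 = 2.6250, f(x_2) = 0.493920, coefficient = 2
x_3 = 2.9375, f(x_3) = 0.202679, coefficient = 2
x_4 = 3.2500, f(x_4) = -0.108195, coefficient = 2
x_5 = 3.5625, f(x_5) = -0.408589, coefficient = 2
x_6 = 3.8750, f(x_6) = -0.669405, coefficient = 2
x_7 = 4.1875, f(x_7) = -0.865380, coefficient = 2
x_8 = 4.5000, f(x_8) = -0.977530, coefficient = 1

I ≈ (0.312500/2) × -1.303534 = -0.203677
Exact value: -0.205351
Error: 0.001674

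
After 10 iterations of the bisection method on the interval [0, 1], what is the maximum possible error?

Bisection error bound: |error| ≤ (b-a)/2^n
|error| ≤ (1 - 0)/2^10 = 1/2^10
|error| ≤ 0.0009765625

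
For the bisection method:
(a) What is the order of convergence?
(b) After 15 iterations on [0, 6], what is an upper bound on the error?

(a) Bisection has linear (order 1) convergence; the error is halved each step.

(b) Error bound = (b-a)/2^n = (6 - 0)/2^{15}
    = 6/2^{15}

(a) 1 (linear); (b) error ≤ 1.83e-04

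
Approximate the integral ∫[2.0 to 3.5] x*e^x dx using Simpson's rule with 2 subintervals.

f(x) = x*e^x
a = 2.0, b = 3.5, n = 2
h = (b - a)/n = 0.750000

Simpson's rule: (h/3)[f(x₀) + 4f(x₁) + 2f(x₂) + ... + f(xₙ)]

x_0 = 2.0000, f(x_0) = 14.778112, coefficient = 1
x_1 = 2.7500, f(x_1) = 43.017238, coefficient = 4
x_2 = 3.5000, f(x_2) = 115.904082, coefficient = 1

I ≈ (0.750000/3) × 302.751145 = 75.687786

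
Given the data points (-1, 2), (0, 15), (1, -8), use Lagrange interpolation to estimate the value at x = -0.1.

Lagrange interpolation formula:
P(x) = Σ yᵢ × Lᵢ(x)
where Lᵢ(x) = Π_{j≠i} (x - xⱼ)/(xᵢ - xⱼ)

L_0(-0.1) = (-0.1 - 0)/(-1 - 0) × (-0.1 - 1)/(-1 - 1) = 0.055000
L_1(-0.1) = (-0.1 - (-1))/(0 - (-1)) × (-0.1 - 1)/(0 - 1) = 0.990000
L_2(-0.1) = (-0.1 - (-1))/(1 - (-1)) × (-0.1 - 0)/(1 - 0) = -0.045000

P(-0.1) = 2×L_0(-0.1) + 15×L_1(-0.1) + (-8)×L_2(-0.1)
P(-0.1) = 15.320000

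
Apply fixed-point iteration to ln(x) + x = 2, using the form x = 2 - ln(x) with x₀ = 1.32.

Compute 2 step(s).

Equation: ln(x) + x = 2
Fixed-point form: x = 2 - ln(x)
x₀ = 1.32

x_1 = g(1.320000) = 1.722368
x_2 = g(1.722368) = 1.456300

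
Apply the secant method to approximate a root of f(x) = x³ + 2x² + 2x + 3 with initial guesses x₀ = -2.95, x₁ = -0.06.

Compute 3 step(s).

f(x) = x³ + 2x² + 2x + 3
x₀ = -2.95, x₁ = -0.06

Secant formula: x_{n+1} = x_n - f(x_n)(x_n - x_{n-1})/(f(x_n) - f(x_{n-1}))

Iteration 1:
  f(-2.950000) = -11.167375
  f(-0.060000) = 2.886984
  x_2 = -0.060000 - 2.886984×(-0.060000 - (-2.950000))/(2.886984 - (-11.167375))
       = -0.653651
Iteration 2:
  f(-0.060000) = 2.886984
  f(-0.653651) = 2.267939
  x_3 = -0.653651 - 2.267939×(-0.653651 - (-0.060000))/(2.267939 - 2.886984)
       = -2.828554
Iteration 3:
  f(-0.653651) = 2.267939
  f(-2.828554) = -9.286140
  x_4 = -2.828554 - (-9.286140)×(-2.828554 - (-0.653651))/(-9.286140 - 2.267939)
       = -1.080561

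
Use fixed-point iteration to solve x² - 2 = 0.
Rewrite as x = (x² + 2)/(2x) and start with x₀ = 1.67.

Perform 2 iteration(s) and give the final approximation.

Equation: x² - 2 = 0
Fixed-point form: x = (x² + 2)/(2x)
x₀ = 1.67

x_1 = g(1.670000) = 1.433802
x_2 = g(1.433802) = 1.414347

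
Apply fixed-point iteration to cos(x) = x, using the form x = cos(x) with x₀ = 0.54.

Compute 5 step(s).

Equation: cos(x) = x
Fixed-point form: x = cos(x)
x₀ = 0.54

x_1 = g(0.540000) = 0.857709
x_2 = g(0.857709) = 0.654172
x_3 = g(0.654172) = 0.793552
x_4 = g(0.793552) = 0.701318
x_5 = g(0.701318) = 0.763993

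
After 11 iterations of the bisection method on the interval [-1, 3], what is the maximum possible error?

Bisection error bound: |error| ≤ (b-a)/2^n
|error| ≤ (3 - (-1))/2^11 = 4/2^11
|error| ≤ 0.0019531250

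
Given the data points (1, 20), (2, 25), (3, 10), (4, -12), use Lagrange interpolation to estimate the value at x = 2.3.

Lagrange interpolation formula:
P(x) = Σ yᵢ × Lᵢ(x)
where Lᵢ(x) = Π_{j≠i} (x - xⱼ)/(xᵢ - xⱼ)

L_0(2.3) = (2.3 - 2)/(1 - 2) × (2.3 - 3)/(1 - 3) × (2.3 - 4)/(1 - 4) = -0.059500
L_1(2.3) = (2.3 - 1)/(2 - 1) × (2.3 - 3)/(2 - 3) × (2.3 - 4)/(2 - 4) = 0.773500
L_2(2.3) = (2.3 - 1)/(3 - 1) × (2.3 - 2)/(3 - 2) × (2.3 - 4)/(3 - 4) = 0.331500
L_3(2.3) = (2.3 - 1)/(4 - 1) × (2.3 - 2)/(4 - 2) × (2.3 - 3)/(4 - 3) = -0.045500

P(2.3) = 20×L_0(2.3) + 25×L_1(2.3) + 10×L_2(2.3) + (-12)×L_3(2.3)
P(2.3) = 22.008500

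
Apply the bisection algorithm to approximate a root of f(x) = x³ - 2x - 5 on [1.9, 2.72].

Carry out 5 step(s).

f(x) = x³ - 2x - 5
Initial interval: [1.9, 2.72]

Iteration 1:
  c_1 = (1.900000 + 2.720000)/2 = 2.310000
  f(c_1) = f(2.310000) = 2.706391
  f(a) × f(c) < 0, new interval: [1.900000, 2.310000]
Iteration 2:
  c_2 = (1.900000 + 2.310000)/2 = 2.105000
  f(c_2) = f(2.105000) = 0.117308
  f(a) × f(c) < 0, new interval: [1.900000, 2.105000]
Iteration 3:
  c_3 = (1.900000 + 2.105000)/2 = 2.002500
  f(c_3) = f(2.002500) = -0.974962
  f(a) × f(c) ≥ 0, new interval: [2.002500, 2.105000]
Iteration 4:
  c_4 = (2.002500 + 2.105000)/2 = 2.053750
  f(c_4) = f(2.053750) = -0.445010
  f(a) × f(c) ≥ 0, new interval: [2.053750, 2.105000]
Iteration 5:
  c_5 = (2.053750 + 2.105000)/2 = 2.079375
  f(c_5) = f(2.079375) = -0.167948
  f(a) × f(c) ≥ 0, new interval: [2.079375, 2.105000]

After 5 iteration(s), the approximation is c_5 = 2.079375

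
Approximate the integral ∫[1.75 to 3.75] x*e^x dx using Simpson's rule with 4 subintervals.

f(x) = x*e^x
a = 1.75, b = 3.75, n = 4
h = (b - a)/n = 0.500000

Simpson's rule: (h/3)[f(x₀) + 4f(x₁) + 2f(x₂) + ... + f(xₙ)]

x_0 = 1.7500, f(x_0) = 10.070555, coefficient = 1
x_1 = 2.2500, f(x_1) = 21.347406, coefficient = 4
x_2 = 2.7500, f(x_2) = 43.017238, coefficient = 2
x_3 = 3.2500, f(x_3) = 83.818605, coefficient = 4
x_4 = 3.7500, f(x_4) = 159.454058, coefficient = 1

I ≈ (0.500000/3) × 676.223129 = 112.703855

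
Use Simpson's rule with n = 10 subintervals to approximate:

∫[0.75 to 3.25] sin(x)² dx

f(x) = sin(x)²
a = 0.75, b = 3.25, n = 10
h = (b - a)/n = 0.250000

Simpson's rule: (h/3)[f(x₀) + 4f(x₁) + 2f(x₂) + ... + f(xₙ)]

x_0 = 0.7500, f(x_0) = 0.464631, coefficient = 1
x_1 = 1.0000, f(x_1) = 0.708073, coefficient = 4
x_2 = 1.2500, f(x_2) = 0.900572, coefficient = 2
x_3 = 1.5000, f(x_3) = 0.994996, coefficient = 4
x_4 = 1.7500, f(x_4) = 0.968228, coefficient = 2
x_5 = 2.0000, f(x_5) = 0.826822, coefficient = 4
x_6 = 2.2500, f(x_6) = 0.605398, coefficient = 2
x_7 = 2.5000, f(x_7) = 0.358169, coefficient = 4
x_8 = 2.7500, f(x_8) = 0.145665, coefficient = 2
x_9 = 3.0000, f(x_9) = 0.019915, coefficient = 4
x_10 = 3.2500, f(x_10) = 0.011706, coefficient = 1

I ≈ (0.250000/3) × 17.347965 = 1.445664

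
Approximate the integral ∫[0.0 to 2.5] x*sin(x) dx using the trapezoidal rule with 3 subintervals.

f(x) = x*sin(x)
a = 0.0, b = 2.5, n = 3
h = (b - a)/n = 0.833333

Trapezoidal rule: (h/2)[f(x₀) + 2f(x₁) + 2f(x₂) + ... + f(xₙ)]

x_0 = 0.0000, f(x_0) = 0.000000, coefficient = 1
x_1 = 0.8333, f(x_1) = 0.616814, coefficient = 2
x_2 = 1.6667, f(x_2) = 1.659013, coefficient = 2
x_3 = 2.5000, f(x_3) = 1.496180, coefficient = 1

I ≈ (0.833333/2) × 6.047835 = 2.519931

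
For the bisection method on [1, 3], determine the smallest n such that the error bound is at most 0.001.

We need (b-a)/2^n ≤ 0.001
(3 - 1)/2^n ≤ 0.001
2/2^n ≤ 0.001
2^n ≥ 2000
n ≥ log₂(2000) = 10.97
n ≥ 11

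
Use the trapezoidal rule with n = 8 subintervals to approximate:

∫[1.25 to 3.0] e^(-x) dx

f(x) = e^(-x)
a = 1.25, b = 3.0, n = 8
h = (b - a)/n = 0.218750

Trapezoidal rule: (h/2)[f(x₀) + 2f(x₁) + 2f(x₂) + ... + f(xₙ)]

x_0 = 1.2500, f(x_0) = 0.286505, coefficient = 1
x_1 = 1.4688, f(x_1) = 0.230213, coefficient = 2
x_2 = 1.6875, f(x_2) = 0.184981, coefficient = 2
x_3 = 1.9062, f(x_3) = 0.148637, coefficient = 2
x_4 = 2.1250, f(x_4) = 0.119433, coefficient = 2
x_5 = 2.3438, f(x_5) = 0.095967, coefficient = 2
x_6 = 2.5625, f(x_6) = 0.077112, coefficient = 2
x_7 = 2.7812, f(x_7) = 0.061961, coefficient = 2
x_8 = 3.0000, f(x_8) = 0.049787, coefficient = 1

I ≈ (0.218750/2) × 2.172900 = 0.237661
Exact value: 0.236718
Error: 0.000943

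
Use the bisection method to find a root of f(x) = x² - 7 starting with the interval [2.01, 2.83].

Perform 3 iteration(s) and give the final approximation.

f(x) = x² - 7
Initial interval: [2.01, 2.83]

Iteration 1:
  c_1 = (2.010000 + 2.830000)/2 = 2.420000
  f(c_1) = f(2.420000) = -1.143600
  f(a) × f(c) ≥ 0, new interval: [2.420000, 2.830000]
Iteration 2:
  c_2 = (2.420000 + 2.830000)/2 = 2.625000
  f(c_2) = f(2.625000) = -0.109375
  f(a) × f(c) ≥ 0, new interval: [2.625000, 2.830000]
Iteration 3:
  c_3 = (2.625000 + 2.830000)/2 = 2.727500
  f(c_3) = f(2.727500) = 0.439256
  f(a) × f(c) < 0, new interval: [2.625000, 2.727500]

After 3 iteration(s), the approximation is c_3 = 2.727500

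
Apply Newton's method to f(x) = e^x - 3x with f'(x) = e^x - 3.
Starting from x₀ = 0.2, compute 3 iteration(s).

f(x) = e^x - 3x
f'(x) = e^x - 3
x₀ = 0.2

Newton-Raphson formula: x_{n+1} = x_n - f(x_n)/f'(x_n)

Iteration 1:
  f(0.200000) = 0.621403
  f'(0.200000) = -1.778597
  x_1 = 0.200000 - 0.621403/(-1.778597) = 0.549378
Iteration 2:
  f(0.549378) = 0.084041
  f'(0.549378) = -1.267825
  x_2 = 0.549378 - 0.084041/(-1.267825) = 0.615666
Iteration 3:
  f(0.615666) = 0.003891
  f'(0.615666) = -1.149112
  x_3 = 0.615666 - 0.003891/(-1.149112) = 0.619052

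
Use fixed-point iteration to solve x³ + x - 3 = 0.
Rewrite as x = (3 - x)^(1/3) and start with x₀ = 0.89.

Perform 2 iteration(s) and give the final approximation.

Equation: x³ + x - 3 = 0
Fixed-point form: x = (3 - x)^(1/3)
x₀ = 0.89

x_1 = g(0.890000) = 1.282609
x_2 = g(1.282609) = 1.197539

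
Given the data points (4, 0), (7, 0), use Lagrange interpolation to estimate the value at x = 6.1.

Lagrange interpolation formula:
P(x) = Σ yᵢ × Lᵢ(x)
where Lᵢ(x) = Π_{j≠i} (x - xⱼ)/(xᵢ - xⱼ)

L_0(6.1) = (6.1 - 7)/(4 - 7) = 0.300000
L_1(6.1) = (6.1 - 4)/(7 - 4) = 0.700000

P(6.1) = 0×L_0(6.1) + 0×L_1(6.1)
P(6.1) = 0.000000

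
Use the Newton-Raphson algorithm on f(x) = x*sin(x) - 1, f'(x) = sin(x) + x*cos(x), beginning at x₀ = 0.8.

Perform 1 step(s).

f(x) = x*sin(x) - 1
f'(x) = sin(x) + x*cos(x)
x₀ = 0.8

Newton-Raphson formula: x_{n+1} = x_n - f(x_n)/f'(x_n)

Iteration 1:
  f(0.800000) = -0.426115
  f'(0.800000) = 1.274721
  x_1 = 0.800000 - (-0.426115)/1.274721 = 1.134281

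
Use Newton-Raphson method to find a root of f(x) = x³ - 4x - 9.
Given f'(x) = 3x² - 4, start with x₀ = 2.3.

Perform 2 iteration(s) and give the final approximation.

f(x) = x³ - 4x - 9
f'(x) = 3x² - 4
x₀ = 2.3

Newton-Raphson formula: x_{n+1} = x_n - f(x_n)/f'(x_n)

Iteration 1:
  f(2.300000) = -6.033000
  f'(2.300000) = 11.870000
  x_1 = 2.300000 - (-6.033000)/11.870000 = 2.808256
Iteration 2:
  f(2.808256) = 1.913732
  f'(2.808256) = 19.658907
  x_2 = 2.808256 - 1.913732/19.658907 = 2.710909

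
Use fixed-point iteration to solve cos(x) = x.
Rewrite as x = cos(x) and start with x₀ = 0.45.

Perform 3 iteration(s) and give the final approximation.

Equation: cos(x) = x
Fixed-point form: x = cos(x)
x₀ = 0.45

x_1 = g(0.450000) = 0.900447
x_2 = g(0.900447) = 0.621260
x_3 = g(0.621260) = 0.813146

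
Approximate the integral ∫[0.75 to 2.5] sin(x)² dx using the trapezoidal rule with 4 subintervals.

f(x) = sin(x)²
a = 0.75, b = 2.5, n = 4
h = (b - a)/n = 0.437500

Trapezoidal rule: (h/2)[f(x₀) + 2f(x₁) + 2f(x₂) + ... + f(xₙ)]

x_0 = 0.7500, f(x_0) = 0.464631, coefficient = 1
x_1 = 1.1875, f(x_1) = 0.860139, coefficient = 2
x_2 = 1.6250, f(x_2) = 0.997065, coefficient = 2
x_3 = 2.0625, f(x_3) = 0.777095, coefficient = 2
x_4 = 2.5000, f(x_4) = 0.358169, coefficient = 1

I ≈ (0.437500/2) × 6.091398 = 1.332493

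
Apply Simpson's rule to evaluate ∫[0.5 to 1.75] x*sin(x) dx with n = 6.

f(x) = x*sin(x)
a = 0.5, b = 1.75, n = 6
h = (b - a)/n = 0.208333

Simpson's rule: (h/3)[f(x₀) + 4f(x₁) + 2f(x₂) + ... + f(xₙ)]

x_0 = 0.5000, f(x_0) = 0.239713, coefficient = 1
x_1 = 0.7083, f(x_1) = 0.460820, coefficient = 4
x_2 = 0.9167, f(x_2) = 0.727446, coefficient = 2
x_3 = 1.1250, f(x_3) = 1.015051, coefficient = 4
x_4 = 1.3333, f(x_4) = 1.295917, coefficient = 2
x_5 = 1.5417, f(x_5) = 1.541013, coefficient = 4
x_6 = 1.7500, f(x_6) = 1.721975, coefficient = 1

I ≈ (0.208333/3) × 18.075949 = 1.255274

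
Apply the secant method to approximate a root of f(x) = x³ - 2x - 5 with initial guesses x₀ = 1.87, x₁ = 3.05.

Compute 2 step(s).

f(x) = x³ - 2x - 5
x₀ = 1.87, x₁ = 3.05

Secant formula: x_{n+1} = x_n - f(x_n)(x_n - x_{n-1})/(f(x_n) - f(x_{n-1}))

Iteration 1:
  f(1.870000) = -2.200797
  f(3.050000) = 17.272625
  x_2 = 3.050000 - 17.272625×(3.050000 - 1.870000)/(17.272625 - (-2.200797))
       = 2.003358
Iteration 2:
  f(3.050000) = 17.272625
  f(2.003358) = -0.966350
  x_3 = 2.003358 - (-0.966350)×(2.003358 - 3.050000)/(-0.966350 - 17.272625)
       = 2.058812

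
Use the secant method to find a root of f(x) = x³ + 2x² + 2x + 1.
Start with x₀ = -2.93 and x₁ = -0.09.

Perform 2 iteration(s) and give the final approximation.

f(x) = x³ + 2x² + 2x + 1
x₀ = -2.93, x₁ = -0.09

Secant formula: x_{n+1} = x_n - f(x_n)(x_n - x_{n-1})/(f(x_n) - f(x_{n-1}))

Iteration 1:
  f(-2.930000) = -12.843957
  f(-0.090000) = 0.835471
  x_2 = -0.090000 - 0.835471×(-0.090000 - (-2.930000))/(0.835471 - (-12.843957))
       = -0.263453
Iteration 2:
  f(-0.090000) = 0.835471
  f(-0.263453) = 0.593623
  x_3 = -0.263453 - 0.593623×(-0.263453 - (-0.090000))/(0.593623 - 0.835471)
       = -0.689199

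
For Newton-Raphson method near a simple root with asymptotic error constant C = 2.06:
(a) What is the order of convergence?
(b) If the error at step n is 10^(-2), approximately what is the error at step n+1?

(a) Newton-Raphson has quadratic (order 2) convergence near simple roots.
    This means |e_{n+1}| ≈ C|e_n|².

(b) With |e_n| = 10^(-2) and C = 2.06:
    |e_{n+1}| ≈ 2.06 × (10^(-2))² = 2.06 × 10^(-4)

(a) 2 (quadratic); (b) |e_{n+1}| ≈ 2.060e-04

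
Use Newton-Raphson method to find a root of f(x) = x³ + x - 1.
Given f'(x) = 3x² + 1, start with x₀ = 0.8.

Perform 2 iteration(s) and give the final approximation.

f(x) = x³ + x - 1
f'(x) = 3x² + 1
x₀ = 0.8

Newton-Raphson formula: x_{n+1} = x_n - f(x_n)/f'(x_n)

Iteration 1:
  f(0.800000) = 0.312000
  f'(0.800000) = 2.920000
  x_1 = 0.800000 - 0.312000/2.920000 = 0.693151
Iteration 2:
  f(0.693151) = 0.026180
  f'(0.693151) = 2.441374
  x_2 = 0.693151 - 0.026180/2.441374 = 0.682427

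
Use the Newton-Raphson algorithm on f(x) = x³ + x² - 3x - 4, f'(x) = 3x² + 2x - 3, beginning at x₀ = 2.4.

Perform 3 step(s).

f(x) = x³ + x² - 3x - 4
f'(x) = 3x² + 2x - 3
x₀ = 2.4

Newton-Raphson formula: x_{n+1} = x_n - f(x_n)/f'(x_n)

Iteration 1:
  f(2.400000) = 8.384000
  f'(2.400000) = 19.080000
  x_1 = 2.400000 - 8.384000/19.080000 = 1.960587
Iteration 2:
  f(1.960587) = 1.498443
  f'(1.960587) = 12.452878
  x_2 = 1.960587 - 1.498443/12.452878 = 1.840258
Iteration 3:
  f(1.840258) = 0.097899
  f'(1.840258) = 10.840163
  x_3 = 1.840258 - 0.097899/10.840163 = 1.831227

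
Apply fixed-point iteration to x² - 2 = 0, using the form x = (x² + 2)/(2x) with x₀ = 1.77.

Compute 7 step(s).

Equation: x² - 2 = 0
Fixed-point form: x = (x² + 2)/(2x)
x₀ = 1.77

x_1 = g(1.770000) = 1.449972
x_2 = g(1.449972) = 1.414654
x_3 = g(1.414654) = 1.414214
x_4 = g(1.414214) = 1.414214
x_5 = g(1.414214) = 1.414214
x_6 = g(1.414214) = 1.414214
x_7 = g(1.414214) = 1.414214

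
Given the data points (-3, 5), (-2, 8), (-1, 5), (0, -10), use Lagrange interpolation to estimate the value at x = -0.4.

Lagrange interpolation formula:
P(x) = Σ yᵢ × Lᵢ(x)
where Lᵢ(x) = Π_{j≠i} (x - xⱼ)/(xᵢ - xⱼ)

L_0(-0.4) = (-0.4 - (-2))/(-3 - (-2)) × (-0.4 - (-1))/(-3 - (-1)) × (-0.4 - 0)/(-3 - 0) = 0.064000
L_1(-0.4) = (-0.4 - (-3))/(-2 - (-3)) × (-0.4 - (-1))/(-2 - (-1)) × (-0.4 - 0)/(-2 - 0) = -0.312000
L_2(-0.4) = (-0.4 - (-3))/(-1 - (-3)) × (-0.4 - (-2))/(-1 - (-2)) × (-0.4 - 0)/(-1 - 0) = 0.832000
L_3(-0.4) = (-0.4 - (-3))/(0 - (-3)) × (-0.4 - (-2))/(0 - (-2)) × (-0.4 - (-1))/(0 - (-1)) = 0.416000

P(-0.4) = 5×L_0(-0.4) + 8×L_1(-0.4) + 5×L_2(-0.4) + (-10)×L_3(-0.4)
P(-0.4) = -2.176000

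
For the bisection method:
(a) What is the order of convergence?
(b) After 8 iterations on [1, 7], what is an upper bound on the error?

(a) Bisection has linear (order 1) convergence; the error is halved each step.

(b) Error bound = (b-a)/2^n = (7 - 1)/2^{8}
    = 6/2^{8}

(a) 1 (linear); (b) error ≤ 2.34e-02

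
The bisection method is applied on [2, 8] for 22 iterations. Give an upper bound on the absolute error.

Bisection error bound: |error| ≤ (b-a)/2^n
|error| ≤ (8 - 2)/2^22 = 6/2^22
|error| ≤ 0.0000014305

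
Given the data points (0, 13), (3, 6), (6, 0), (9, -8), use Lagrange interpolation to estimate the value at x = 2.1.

Lagrange interpolation formula:
P(x) = Σ yᵢ × Lᵢ(x)
where Lᵢ(x) = Π_{j≠i} (x - xⱼ)/(xᵢ - xⱼ)

L_0(2.1) = (2.1 - 3)/(0 - 3) × (2.1 - 6)/(0 - 6) × (2.1 - 9)/(0 - 9) = 0.149500
L_1(2.1) = (2.1 - 0)/(3 - 0) × (2.1 - 6)/(3 - 6) × (2.1 - 9)/(3 - 9) = 1.046500
L_2(2.1) = (2.1 - 0)/(6 - 0) × (2.1 - 3)/(6 - 3) × (2.1 - 9)/(6 - 9) = -0.241500
L_3(2.1) = (2.1 - 0)/(9 - 0) × (2.1 - 3)/(9 - 3) × (2.1 - 6)/(9 - 6) = 0.045500

P(2.1) = 13×L_0(2.1) + 6×L_1(2.1) + 0×L_2(2.1) + (-8)×L_3(2.1)
P(2.1) = 7.858500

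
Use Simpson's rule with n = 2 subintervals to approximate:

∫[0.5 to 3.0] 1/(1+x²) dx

f(x) = 1/(1+x²)
a = 0.5, b = 3.0, n = 2
h = (b - a)/n = 1.250000

Simpson's rule: (h/3)[f(x₀) + 4f(x₁) + 2f(x₂) + ... + f(xₙ)]

x_0 = 0.5000, f(x_0) = 0.800000, coefficient = 1
x_1 = 1.7500, f(x_1) = 0.246154, coefficient = 4
x_2 = 3.0000, f(x_2) = 0.100000, coefficient = 1

I ≈ (1.250000/3) × 1.884615 = 0.785256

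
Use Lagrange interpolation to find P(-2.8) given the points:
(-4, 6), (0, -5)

Lagrange interpolation formula:
P(x) = Σ yᵢ × Lᵢ(x)
where Lᵢ(x) = Π_{j≠i} (x - xⱼ)/(xᵢ - xⱼ)

L_0(-2.8) = (-2.8 - 0)/(-4 - 0) = 0.700000
L_1(-2.8) = (-2.8 - (-4))/(0 - (-4)) = 0.300000

P(-2.8) = 6×L_0(-2.8) + (-5)×L_1(-2.8)
P(-2.8) = 2.700000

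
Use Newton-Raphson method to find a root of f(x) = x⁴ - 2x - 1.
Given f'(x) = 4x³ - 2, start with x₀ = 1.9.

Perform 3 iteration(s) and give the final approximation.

f(x) = x⁴ - 2x - 1
f'(x) = 4x³ - 2
x₀ = 1.9

Newton-Raphson formula: x_{n+1} = x_n - f(x_n)/f'(x_n)

Iteration 1:
  f(1.900000) = 8.232100
  f'(1.900000) = 25.436000
  x_1 = 1.900000 - 8.232100/25.436000 = 1.576360
Iteration 2:
  f(1.576360) = 2.022066
  f'(1.576360) = 13.668465
  x_2 = 1.576360 - 2.022066/13.668465 = 1.428424
Iteration 3:
  f(1.428424) = 0.306361
  f'(1.428424) = 9.658190
  x_3 = 1.428424 - 0.306361/9.658190 = 1.396703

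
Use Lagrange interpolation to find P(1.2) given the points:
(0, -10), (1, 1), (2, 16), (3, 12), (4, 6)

Lagrange interpolation formula:
P(x) = Σ yᵢ × Lᵢ(x)
where Lᵢ(x) = Π_{j≠i} (x - xⱼ)/(xᵢ - xⱼ)

L_0(1.2) = (1.2 - 1)/(0 - 1) × (1.2 - 2)/(0 - 2) × (1.2 - 3)/(0 - 3) × (1.2 - 4)/(0 - 4) = -0.033600
L_1(1.2) = (1.2 - 0)/(1 - 0) × (1.2 - 2)/(1 - 2) × (1.2 - 3)/(1 - 3) × (1.2 - 4)/(1 - 4) = 0.806400
L_2(1.2) = (1.2 - 0)/(2 - 0) × (1.2 - 1)/(2 - 1) × (1.2 - 3)/(2 - 3) × (1.2 - 4)/(2 - 4) = 0.302400
L_3(1.2) = (1.2 - 0)/(3 - 0) × (1.2 - 1)/(3 - 1) × (1.2 - 2)/(3 - 2) × (1.2 - 4)/(3 - 4) = -0.089600
L_4(1.2) = (1.2 - 0)/(4 - 0) × (1.2 - 1)/(4 - 1) × (1.2 - 2)/(4 - 2) × (1.2 - 3)/(4 - 3) = 0.014400

P(1.2) = (-10)×L_0(1.2) + 1×L_1(1.2) + 16×L_2(1.2) + 12×L_3(1.2) + 6×L_4(1.2)
P(1.2) = 4.992000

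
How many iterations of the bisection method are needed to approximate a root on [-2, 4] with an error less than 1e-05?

We need (b-a)/2^n ≤ 1e-05
(4 - (-2))/2^n ≤ 1e-05
6/2^n ≤ 1e-05
2^n ≥ 600000
n ≥ log₂(600000) = 19.19
n ≥ 20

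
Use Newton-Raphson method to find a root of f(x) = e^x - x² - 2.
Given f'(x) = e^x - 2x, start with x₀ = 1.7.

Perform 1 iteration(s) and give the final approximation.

f(x) = e^x - x² - 2
f'(x) = e^x - 2x
x₀ = 1.7

Newton-Raphson formula: x_{n+1} = x_n - f(x_n)/f'(x_n)

Iteration 1:
  f(1.700000) = 0.583947
  f'(1.700000) = 2.073947
  x_1 = 1.700000 - 0.583947/2.073947 = 1.418437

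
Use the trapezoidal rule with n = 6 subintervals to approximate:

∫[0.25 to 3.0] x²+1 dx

f(x) = x²+1
a = 0.25, b = 3.0, n = 6
h = (b - a)/n = 0.458333

Trapezoidal rule: (h/2)[f(x₀) + 2f(x₁) + 2f(x₂) + ... + f(xₙ)]

x_0 = 0.2500, f(x_0) = 1.062500, coefficient = 1
x_1 = 0.7083, f(x_1) = 1.501736, coefficient = 2
x_2 = 1.1667, f(x_2) = 2.361111, coefficient = 2
x_3 = 1.6250, f(x_3) = 3.640625, coefficient = 2
x_4 = 2.0833, f(x_4) = 5.340278, coefficient = 2
x_5 = 2.5417, f(x_5) = 7.460069, coefficient = 2
x_6 = 3.0000, f(x_6) = 10.000000, coefficient = 1

I ≈ (0.458333/2) × 51.670139 = 11.841073
Exact value: 11.744792
Error: 0.096282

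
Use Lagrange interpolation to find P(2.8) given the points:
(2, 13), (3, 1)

Lagrange interpolation formula:
P(x) = Σ yᵢ × Lᵢ(x)
where Lᵢ(x) = Π_{j≠i} (x - xⱼ)/(xᵢ - xⱼ)

L_0(2.8) = (2.8 - 3)/(2 - 3) = 0.200000
L_1(2.8) = (2.8 - 2)/(3 - 2) = 0.800000

P(2.8) = 13×L_0(2.8) + 1×L_1(2.8)
P(2.8) = 3.400000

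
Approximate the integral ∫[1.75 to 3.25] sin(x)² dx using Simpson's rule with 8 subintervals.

f(x) = sin(x)²
a = 1.75, b = 3.25, n = 8
h = (b - a)/n = 0.187500

Simpson's rule: (h/3)[f(x₀) + 4f(x₁) + 2f(x₂) + ... + f(xₙ)]

x_0 = 1.7500, f(x_0) = 0.968228, coefficient = 1
x_1 = 1.9375, f(x_1) = 0.871449, coefficient = 4
x_2 = 2.1250, f(x_2) = 0.723044, coefficient = 2
x_3 = 2.3125, f(x_3) = 0.543639, coefficient = 4
x_4 = 2.5000, f(x_4) = 0.358169, coefficient = 2
x_5 = 2.6875, f(x_5) = 0.192411, coefficient = 4
x_6 = 2.8750, f(x_6) = 0.069404, coefficient = 2
x_7 = 3.0625, f(x_7) = 0.006243, coefficient = 4
x_8 = 3.2500, f(x_8) = 0.011706, coefficient = 1

I ≈ (0.187500/3) × 9.736134 = 0.608508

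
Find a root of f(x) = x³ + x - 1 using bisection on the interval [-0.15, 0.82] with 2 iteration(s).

f(x) = x³ + x - 1
Initial interval: [-0.15, 0.82]

Iteration 1:
  c_1 = (-0.150000 + 0.820000)/2 = 0.335000
  f(c_1) = f(0.335000) = -0.627405
  f(a) × f(c) ≥ 0, new interval: [0.335000, 0.820000]
Iteration 2:
  c_2 = (0.335000 + 0.820000)/2 = 0.577500
  f(c_2) = f(0.577500) = -0.229900
  f(a) × f(c) ≥ 0, new interval: [0.577500, 0.820000]

After 2 iteration(s), the approximation is c_2 = 0.577500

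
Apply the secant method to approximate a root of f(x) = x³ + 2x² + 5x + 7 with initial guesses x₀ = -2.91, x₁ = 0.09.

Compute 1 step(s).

f(x) = x³ + 2x² + 5x + 7
x₀ = -2.91, x₁ = 0.09

Secant formula: x_{n+1} = x_n - f(x_n)(x_n - x_{n-1})/(f(x_n) - f(x_{n-1}))

Iteration 1:
  f(-2.910000) = -15.255971
  f(0.090000) = 7.466929
  x_2 = 0.090000 - 7.466929×(0.090000 - (-2.910000))/(7.466929 - (-15.255971))
       = -0.895824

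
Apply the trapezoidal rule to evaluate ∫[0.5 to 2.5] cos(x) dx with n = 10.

f(x) = cos(x)
a = 0.5, b = 2.5, n = 10
h = (b - a)/n = 0.200000

Trapezoidal rule: (h/2)[f(x₀) + 2f(x₁) + 2f(x₂) + ... + f(xₙ)]

x_0 = 0.5000, f(x_0) = 0.877583, coefficient = 1
x_1 = 0.7000, f(x_1) = 0.764842, coefficient = 2
x_2 = 0.9000, f(x_2) = 0.621610, coefficient = 2
x_3 = 1.1000, f(x_3) = 0.453596, coefficient = 2
x_4 = 1.3000, f(x_4) = 0.267499, coefficient = 2
x_5 = 1.5000, f(x_5) = 0.070737, coefficient = 2
x_6 = 1.7000, f(x_6) = -0.128844, coefficient = 2
x_7 = 1.9000, f(x_7) = -0.323290, coefficient = 2
x_8 = 2.1000, f(x_8) = -0.504846, coefficient = 2
x_9 = 2.3000, f(x_9) = -0.666276, coefficient = 2
x_10 = 2.5000, f(x_10) = -0.801144, coefficient = 1

I ≈ (0.200000/2) × 1.186495 = 0.118650
Exact value: 0.119047
Error: 0.000397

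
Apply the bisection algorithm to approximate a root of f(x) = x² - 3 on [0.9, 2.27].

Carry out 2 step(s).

f(x) = x² - 3
Initial interval: [0.9, 2.27]

Iteration 1:
  c_1 = (0.900000 + 2.270000)/2 = 1.585000
  f(c_1) = f(1.585000) = -0.487775
  f(a) × f(c) ≥ 0, new interval: [1.585000, 2.270000]
Iteration 2:
  c_2 = (1.585000 + 2.270000)/2 = 1.927500
  f(c_2) = f(1.927500) = 0.715256
  f(a) × f(c) < 0, new interval: [1.585000, 1.927500]

After 2 iteration(s), the approximation is c_2 = 1.927500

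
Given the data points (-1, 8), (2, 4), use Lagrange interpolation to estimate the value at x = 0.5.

Lagrange interpolation formula:
P(x) = Σ yᵢ × Lᵢ(x)
where Lᵢ(x) = Π_{j≠i} (x - xⱼ)/(xᵢ - xⱼ)

L_0(0.5) = (0.5 - 2)/(-1 - 2) = 0.500000
L_1(0.5) = (0.5 - (-1))/(2 - (-1)) = 0.500000

P(0.5) = 8×L_0(0.5) + 4×L_1(0.5)
P(0.5) = 6.000000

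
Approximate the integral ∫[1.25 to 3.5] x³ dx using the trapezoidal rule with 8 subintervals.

f(x) = x³
a = 1.25, b = 3.5, n = 8
h = (b - a)/n = 0.281250

Trapezoidal rule: (h/2)[f(x₀) + 2f(x₁) + 2f(x₂) + ... + f(xₙ)]

x_0 = 1.2500, f(x_0) = 1.953125, coefficient = 1
x_1 = 1.5312, f(x_1) = 3.590363, coefficient = 2
x_2 = 1.8125, f(x_2) = 5.954346, coefficient = 2
x_3 = 2.0938, f(x_3) = 9.178558, coefficient = 2
x_4 = 2.3750, f(x_4) = 13.396484, coefficient = 2
x_5 = 2.6562, f(x_5) = 18.741608, coefficient = 2
x_6 = 2.9375, f(x_6) = 25.347412, coefficient = 2
x_7 = 3.2188, f(x_7) = 33.347382, coefficient = 2
x_8 = 3.5000, f(x_8) = 42.875000, coefficient = 1

I ≈ (0.281250/2) × 263.940430 = 37.116623
Exact value: 36.905273
Error: 0.211349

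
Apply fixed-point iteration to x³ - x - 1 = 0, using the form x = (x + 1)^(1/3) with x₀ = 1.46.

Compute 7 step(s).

Equation: x³ - x - 1 = 0
Fixed-point form: x = (x + 1)^(1/3)
x₀ = 1.46

x_1 = g(1.460000) = 1.349931
x_2 = g(1.349931) = 1.329490
x_3 = g(1.329490) = 1.325624
x_4 = g(1.325624) = 1.324890
x_5 = g(1.324890) = 1.324751
x_6 = g(1.324751) = 1.324724
x_7 = g(1.324724) = 1.324719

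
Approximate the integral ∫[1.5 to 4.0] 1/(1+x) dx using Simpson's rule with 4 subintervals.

f(x) = 1/(1+x)
a = 1.5, b = 4.0, n = 4
h = (b - a)/n = 0.625000

Simpson's rule: (h/3)[f(x₀) + 4f(x₁) + 2f(x₂) + ... + f(xₙ)]

x_0 = 1.5000, f(x_0) = 0.400000, coefficient = 1
x_1 = 2.1250, f(x_1) = 0.320000, coefficient = 4
x_2 = 2.7500, f(x_2) = 0.266667, coefficient = 2
x_3 = 3.3750, f(x_3) = 0.228571, coefficient = 4
x_4 = 4.0000, f(x_4) = 0.200000, coefficient = 1

I ≈ (0.625000/3) × 3.327619 = 0.693254
Exact value: 0.693147
Error: 0.000107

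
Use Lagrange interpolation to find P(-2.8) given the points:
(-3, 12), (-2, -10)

Lagrange interpolation formula:
P(x) = Σ yᵢ × Lᵢ(x)
where Lᵢ(x) = Π_{j≠i} (x - xⱼ)/(xᵢ - xⱼ)

L_0(-2.8) = (-2.8 - (-2))/(-3 - (-2)) = 0.800000
L_1(-2.8) = (-2.8 - (-3))/(-2 - (-3)) = 0.200000

P(-2.8) = 12×L_0(-2.8) + (-10)×L_1(-2.8)
P(-2.8) = 7.600000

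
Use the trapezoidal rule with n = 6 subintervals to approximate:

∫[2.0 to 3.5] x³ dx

f(x) = x³
a = 2.0, b = 3.5, n = 6
h = (b - a)/n = 0.250000

Trapezoidal rule: (h/2)[f(x₀) + 2f(x₁) + 2f(x₂) + ... + f(xₙ)]

x_0 = 2.0000, f(x_0) = 8.000000, coefficient = 1
x_1 = 2.2500, f(x_1) = 11.390625, coefficient = 2
x_2 = 2.5000, f(x_2) = 15.625000, coefficient = 2
x_3 = 2.7500, f(x_3) = 20.796875, coefficient = 2
x_4 = 3.0000, f(x_4) = 27.000000, coefficient = 2
x_5 = 3.2500, f(x_5) = 34.328125, coefficient = 2
x_6 = 3.5000, f(x_6) = 42.875000, coefficient = 1

I ≈ (0.250000/2) × 269.156250 = 33.644531
Exact value: 33.515625
Error: 0.128906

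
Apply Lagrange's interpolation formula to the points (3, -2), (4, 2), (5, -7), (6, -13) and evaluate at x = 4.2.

Lagrange interpolation formula:
P(x) = Σ yᵢ × Lᵢ(x)
where Lᵢ(x) = Π_{j≠i} (x - xⱼ)/(xᵢ - xⱼ)

L_0(4.2) = (4.2 - 4)/(3 - 4) × (4.2 - 5)/(3 - 5) × (4.2 - 6)/(3 - 6) = -0.048000
L_1(4.2) = (4.2 - 3)/(4 - 3) × (4.2 - 5)/(4 - 5) × (4.2 - 6)/(4 - 6) = 0.864000
L_2(4.2) = (4.2 - 3)/(5 - 3) × (4.2 - 4)/(5 - 4) × (4.2 - 6)/(5 - 6) = 0.216000
L_3(4.2) = (4.2 - 3)/(6 - 3) × (4.2 - 4)/(6 - 4) × (4.2 - 5)/(6 - 5) = -0.032000

P(4.2) = (-2)×L_0(4.2) + 2×L_1(4.2) + (-7)×L_2(4.2) + (-13)×L_3(4.2)
P(4.2) = 0.728000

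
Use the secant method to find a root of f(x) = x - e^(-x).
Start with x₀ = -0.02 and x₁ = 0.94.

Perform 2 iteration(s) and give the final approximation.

f(x) = x - e^(-x)
x₀ = -0.02, x₁ = 0.94

Secant formula: x_{n+1} = x_n - f(x_n)(x_n - x_{n-1})/(f(x_n) - f(x_{n-1}))

Iteration 1:
  f(-0.020000) = -1.040201
  f(0.940000) = 0.549372
  x_2 = 0.940000 - 0.549372×(0.940000 - (-0.020000))/(0.549372 - (-1.040201))
       = 0.608215
Iteration 2:
  f(0.940000) = 0.549372
  f(0.608215) = 0.063893
  x_3 = 0.608215 - 0.063893×(0.608215 - 0.940000)/(0.063893 - 0.549372)
       = 0.564549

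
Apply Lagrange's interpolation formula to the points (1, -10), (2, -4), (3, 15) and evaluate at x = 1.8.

Lagrange interpolation formula:
P(x) = Σ yᵢ × Lᵢ(x)
where Lᵢ(x) = Π_{j≠i} (x - xⱼ)/(xᵢ - xⱼ)

L_0(1.8) = (1.8 - 2)/(1 - 2) × (1.8 - 3)/(1 - 3) = 0.120000
L_1(1.8) = (1.8 - 1)/(2 - 1) × (1.8 - 3)/(2 - 3) = 0.960000
L_2(1.8) = (1.8 - 1)/(3 - 1) × (1.8 - 2)/(3 - 2) = -0.080000

P(1.8) = (-10)×L_0(1.8) + (-4)×L_1(1.8) + 15×L_2(1.8)
P(1.8) = -6.240000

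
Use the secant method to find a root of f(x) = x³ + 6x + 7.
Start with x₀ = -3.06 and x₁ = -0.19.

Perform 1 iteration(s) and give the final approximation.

f(x) = x³ + 6x + 7
x₀ = -3.06, x₁ = -0.19

Secant formula: x_{n+1} = x_n - f(x_n)(x_n - x_{n-1})/(f(x_n) - f(x_{n-1}))

Iteration 1:
  f(-3.060000) = -40.012616
  f(-0.190000) = 5.853141
  x_2 = -0.190000 - 5.853141×(-0.190000 - (-3.060000))/(5.853141 - (-40.012616))
       = -0.556254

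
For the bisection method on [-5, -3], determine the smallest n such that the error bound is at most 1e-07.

We need (b-a)/2^n ≤ 1e-07
(-3 - (-5))/2^n ≤ 1e-07
2/2^n ≤ 1e-07
2^n ≥ 20000000
n ≥ log₂(20000000) = 24.25
n ≥ 25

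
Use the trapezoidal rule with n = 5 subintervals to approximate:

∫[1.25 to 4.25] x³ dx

f(x) = x³
a = 1.25, b = 4.25, n = 5
h = (b - a)/n = 0.600000

Trapezoidal rule: (h/2)[f(x₀) + 2f(x₁) + 2f(x₂) + ... + f(xₙ)]

x_0 = 1.2500, f(x_0) = 1.953125, coefficient = 1
x_1 = 1.8500, f(x_1) = 6.331625, coefficient = 2
x_2 = 2.4500, f(x_2) = 14.706125, coefficient = 2
x_3 = 3.0500, f(x_3) = 28.372625, coefficient = 2
x_4 = 3.6500, f(x_4) = 48.627125, coefficient = 2
x_5 = 4.2500, f(x_5) = 76.765625, coefficient = 1

I ≈ (0.600000/2) × 274.793750 = 82.438125
Exact value: 80.953125
Error: 1.485000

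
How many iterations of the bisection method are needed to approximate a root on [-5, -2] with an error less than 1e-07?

We need (b-a)/2^n ≤ 1e-07
(-2 - (-5))/2^n ≤ 1e-07
3/2^n ≤ 1e-07
2^n ≥ 30000000
n ≥ log₂(30000000) = 24.84
n ≥ 25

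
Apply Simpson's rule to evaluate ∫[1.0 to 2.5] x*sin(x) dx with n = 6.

f(x) = x*sin(x)
a = 1.0, b = 2.5, n = 6
h = (b - a)/n = 0.250000

Simpson's rule: (h/3)[f(x₀) + 4f(x₁) + 2f(x₂) + ... + f(xₙ)]

x_0 = 1.0000, f(x_0) = 0.841471, coefficient = 1
x_1 = 1.2500, f(x_1) = 1.186231, coefficient = 4
x_2 = 1.5000, f(x_2) = 1.496242, coefficient = 2
x_3 = 1.7500, f(x_3) = 1.721975, coefficient = 4
x_4 = 2.0000, f(x_4) = 1.818595, coefficient = 2
x_5 = 2.2500, f(x_5) = 1.750665, coefficient = 4
x_6 = 2.5000, f(x_6) = 1.496180, coefficient = 1

I ≈ (0.250000/3) × 27.602810 = 2.300234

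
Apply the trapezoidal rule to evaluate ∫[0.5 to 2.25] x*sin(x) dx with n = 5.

f(x) = x*sin(x)
a = 0.5, b = 2.25, n = 5
h = (b - a)/n = 0.350000

Trapezoidal rule: (h/2)[f(x₀) + 2f(x₁) + 2f(x₂) + ... + f(xₙ)]

x_0 = 0.5000, f(x_0) = 0.239713, coefficient = 1
x_1 = 0.8500, f(x_1) = 0.638588, coefficient = 2
x_2 = 1.2000, f(x_2) = 1.118447, coefficient = 2
x_3 = 1.5500, f(x_3) = 1.549665, coefficient = 2
x_4 = 1.9000, f(x_4) = 1.797970, coefficient = 2
x_5 = 2.2500, f(x_5) = 1.750665, coefficient = 1

I ≈ (0.350000/2) × 12.199718 = 2.134951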